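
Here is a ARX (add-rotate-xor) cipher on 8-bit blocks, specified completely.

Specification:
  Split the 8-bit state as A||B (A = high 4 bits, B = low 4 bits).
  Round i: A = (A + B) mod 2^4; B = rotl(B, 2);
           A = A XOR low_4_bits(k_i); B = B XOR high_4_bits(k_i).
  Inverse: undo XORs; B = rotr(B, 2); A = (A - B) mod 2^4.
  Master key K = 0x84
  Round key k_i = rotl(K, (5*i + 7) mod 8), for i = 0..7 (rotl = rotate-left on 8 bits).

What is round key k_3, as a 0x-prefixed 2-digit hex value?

0x21

K = 0x84
k_0 = rotl(K, (5*0+7) mod 8) = rotl(K, 7) = 0x42
k_1 = rotl(K, (5*1+7) mod 8) = rotl(K, 4) = 0x48
k_2 = rotl(K, (5*2+7) mod 8) = rotl(K, 1) = 0x09
k_3 = rotl(K, (5*3+7) mod 8) = rotl(K, 6) = 0x21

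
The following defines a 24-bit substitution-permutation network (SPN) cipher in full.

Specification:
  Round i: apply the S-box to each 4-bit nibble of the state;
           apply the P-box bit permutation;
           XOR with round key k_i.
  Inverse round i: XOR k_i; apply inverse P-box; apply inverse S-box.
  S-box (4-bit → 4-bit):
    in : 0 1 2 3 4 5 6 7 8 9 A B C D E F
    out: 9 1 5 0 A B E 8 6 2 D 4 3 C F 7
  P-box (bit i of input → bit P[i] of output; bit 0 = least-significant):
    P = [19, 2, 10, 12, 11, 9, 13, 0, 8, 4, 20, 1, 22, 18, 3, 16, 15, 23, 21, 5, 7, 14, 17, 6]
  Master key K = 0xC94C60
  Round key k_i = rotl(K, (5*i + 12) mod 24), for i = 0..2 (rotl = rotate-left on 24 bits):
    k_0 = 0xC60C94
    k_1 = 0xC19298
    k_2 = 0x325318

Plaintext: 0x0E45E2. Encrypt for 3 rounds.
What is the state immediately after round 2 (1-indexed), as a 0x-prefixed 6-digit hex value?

0xA2E0D1

s_0 = plaintext = 0x0E45E2
s_1 = Round(s_0, k_0) = 0x6BA367
s_2 = Round(s_1, k_1) = 0xA2E0D1
s_3 = Round(s_2, k_2) = 0x5DF2D3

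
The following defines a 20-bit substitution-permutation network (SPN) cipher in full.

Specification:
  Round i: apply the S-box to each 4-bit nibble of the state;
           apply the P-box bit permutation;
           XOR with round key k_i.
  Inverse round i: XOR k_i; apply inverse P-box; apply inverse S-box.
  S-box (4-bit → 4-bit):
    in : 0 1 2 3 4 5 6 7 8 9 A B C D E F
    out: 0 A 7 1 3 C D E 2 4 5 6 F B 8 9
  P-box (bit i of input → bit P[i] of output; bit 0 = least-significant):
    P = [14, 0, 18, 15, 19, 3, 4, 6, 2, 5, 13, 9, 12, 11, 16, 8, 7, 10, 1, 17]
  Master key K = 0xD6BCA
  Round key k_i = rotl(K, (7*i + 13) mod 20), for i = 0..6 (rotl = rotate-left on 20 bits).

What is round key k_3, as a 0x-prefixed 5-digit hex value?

0x2B5AF

K = 0xD6BCA
k_0 = rotl(K, (7*0+13) mod 20) = rotl(K, 13) = 0x95AD7
k_1 = rotl(K, (7*1+13) mod 20) = rotl(K, 0) = 0xD6BCA
k_2 = rotl(K, (7*2+13) mod 20) = rotl(K, 7) = 0x5E56B
k_3 = rotl(K, (7*3+13) mod 20) = rotl(K, 14) = 0x2B5AF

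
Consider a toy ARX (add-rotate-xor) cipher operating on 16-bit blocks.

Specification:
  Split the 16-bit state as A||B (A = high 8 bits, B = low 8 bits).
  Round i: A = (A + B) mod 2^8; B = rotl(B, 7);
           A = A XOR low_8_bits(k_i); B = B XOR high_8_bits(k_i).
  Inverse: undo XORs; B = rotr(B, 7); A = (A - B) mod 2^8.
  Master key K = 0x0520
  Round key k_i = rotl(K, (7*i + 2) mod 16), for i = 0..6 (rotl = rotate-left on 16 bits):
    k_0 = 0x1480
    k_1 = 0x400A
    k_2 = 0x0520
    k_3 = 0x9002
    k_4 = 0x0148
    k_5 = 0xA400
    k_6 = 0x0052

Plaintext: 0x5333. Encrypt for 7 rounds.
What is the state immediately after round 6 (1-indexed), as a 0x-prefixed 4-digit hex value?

0x4AC8

s_0 = plaintext = 0x5333
s_1 = Round(s_0, k_0) = 0x068D
s_2 = Round(s_1, k_1) = 0x9986
s_3 = Round(s_2, k_2) = 0x3F46
s_4 = Round(s_3, k_3) = 0x87B3
s_5 = Round(s_4, k_4) = 0x72D8
s_6 = Round(s_5, k_5) = 0x4AC8
s_7 = Round(s_6, k_6) = 0x4064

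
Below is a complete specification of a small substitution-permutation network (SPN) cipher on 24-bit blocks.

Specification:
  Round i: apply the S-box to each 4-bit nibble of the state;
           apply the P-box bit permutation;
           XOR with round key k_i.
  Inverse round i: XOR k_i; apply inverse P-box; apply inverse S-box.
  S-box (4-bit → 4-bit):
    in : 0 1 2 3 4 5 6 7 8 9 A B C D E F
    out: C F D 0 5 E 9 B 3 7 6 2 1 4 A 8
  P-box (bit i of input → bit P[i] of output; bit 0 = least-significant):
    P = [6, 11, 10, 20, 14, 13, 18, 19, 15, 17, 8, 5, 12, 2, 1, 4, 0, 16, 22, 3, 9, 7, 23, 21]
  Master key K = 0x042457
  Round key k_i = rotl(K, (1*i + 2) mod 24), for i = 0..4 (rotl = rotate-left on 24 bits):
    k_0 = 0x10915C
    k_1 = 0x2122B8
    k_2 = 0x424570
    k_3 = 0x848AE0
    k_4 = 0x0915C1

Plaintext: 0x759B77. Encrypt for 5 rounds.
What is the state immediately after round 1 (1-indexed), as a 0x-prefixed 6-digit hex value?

0x6BEB92

s_0 = plaintext = 0x759B77
s_1 = Round(s_0, k_0) = 0x6BEB92
s_2 = Round(s_1, k_1) = 0x1644EC
s_3 = Round(s_2, k_2) = 0xEAF6BB
s_4 = Round(s_3, k_3) = 0xE52250
s_5 = Round(s_4, k_4) = 0x74A07B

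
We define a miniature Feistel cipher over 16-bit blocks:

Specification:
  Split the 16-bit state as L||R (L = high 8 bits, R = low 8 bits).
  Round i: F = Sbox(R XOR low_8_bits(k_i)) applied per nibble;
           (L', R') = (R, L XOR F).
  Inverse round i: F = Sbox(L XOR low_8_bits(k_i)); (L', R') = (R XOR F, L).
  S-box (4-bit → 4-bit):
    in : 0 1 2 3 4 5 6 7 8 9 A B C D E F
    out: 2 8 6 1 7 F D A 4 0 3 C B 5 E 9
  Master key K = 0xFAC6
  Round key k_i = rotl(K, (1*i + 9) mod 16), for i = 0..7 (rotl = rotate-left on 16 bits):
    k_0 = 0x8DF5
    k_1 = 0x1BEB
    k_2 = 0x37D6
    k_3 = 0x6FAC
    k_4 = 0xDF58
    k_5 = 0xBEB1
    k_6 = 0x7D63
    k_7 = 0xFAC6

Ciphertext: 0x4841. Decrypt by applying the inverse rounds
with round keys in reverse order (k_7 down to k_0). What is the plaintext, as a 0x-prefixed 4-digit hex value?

0x3D1A

s_0 = ciphertext = 0x4841
s_1 = InvRound(s_0, k_7) = 0x0F48
s_2 = InvRound(s_1, k_6) = 0x930F
s_3 = InvRound(s_2, k_5) = 0x6993
s_4 = InvRound(s_3, k_4) = 0x8B69
s_5 = InvRound(s_4, k_3) = 0x038B
s_6 = InvRound(s_5, k_2) = 0xD403
s_7 = InvRound(s_6, k_1) = 0x1AD4
s_8 = InvRound(s_7, k_0) = 0x3D1A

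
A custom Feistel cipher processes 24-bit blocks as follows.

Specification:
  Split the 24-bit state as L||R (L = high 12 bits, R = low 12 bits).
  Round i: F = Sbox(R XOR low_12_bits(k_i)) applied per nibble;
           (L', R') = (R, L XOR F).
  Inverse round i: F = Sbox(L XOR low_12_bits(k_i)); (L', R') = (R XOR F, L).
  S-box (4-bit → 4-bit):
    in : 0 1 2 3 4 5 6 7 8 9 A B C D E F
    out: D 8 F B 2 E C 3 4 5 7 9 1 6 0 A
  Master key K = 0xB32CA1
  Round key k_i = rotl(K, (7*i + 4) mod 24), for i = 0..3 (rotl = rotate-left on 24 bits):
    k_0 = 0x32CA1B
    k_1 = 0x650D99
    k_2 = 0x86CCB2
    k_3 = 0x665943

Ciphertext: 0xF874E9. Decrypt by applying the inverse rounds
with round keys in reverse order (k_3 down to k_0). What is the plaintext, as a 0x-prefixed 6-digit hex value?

0x747542

s_0 = ciphertext = 0xF874E9
s_1 = InvRound(s_0, k_3) = 0x8FBF87
s_2 = InvRound(s_1, k_2) = 0xDA28FB
s_3 = InvRound(s_2, k_1) = 0x542DA2
s_4 = InvRound(s_3, k_0) = 0x747542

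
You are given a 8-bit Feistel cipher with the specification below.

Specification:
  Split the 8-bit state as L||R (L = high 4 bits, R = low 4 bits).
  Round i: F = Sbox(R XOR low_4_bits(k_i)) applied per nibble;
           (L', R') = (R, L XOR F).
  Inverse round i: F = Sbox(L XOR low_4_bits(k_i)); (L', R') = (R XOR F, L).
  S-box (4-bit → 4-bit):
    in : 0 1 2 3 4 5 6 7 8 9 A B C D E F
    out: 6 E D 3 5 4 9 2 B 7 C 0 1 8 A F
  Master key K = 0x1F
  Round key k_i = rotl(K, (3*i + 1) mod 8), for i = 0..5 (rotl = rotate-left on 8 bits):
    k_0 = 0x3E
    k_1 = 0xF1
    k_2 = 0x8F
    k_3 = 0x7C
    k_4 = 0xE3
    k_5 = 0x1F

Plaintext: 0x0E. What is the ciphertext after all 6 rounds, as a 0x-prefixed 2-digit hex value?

s_0 = plaintext = 0x0E
s_1 = Round(s_0, k_0) = 0xE6
s_2 = Round(s_1, k_1) = 0x6C
s_3 = Round(s_2, k_2) = 0xC5
s_4 = Round(s_3, k_3) = 0x5B
s_5 = Round(s_4, k_4) = 0xBE
s_6 = Round(s_5, k_5) = 0xE5

0xE5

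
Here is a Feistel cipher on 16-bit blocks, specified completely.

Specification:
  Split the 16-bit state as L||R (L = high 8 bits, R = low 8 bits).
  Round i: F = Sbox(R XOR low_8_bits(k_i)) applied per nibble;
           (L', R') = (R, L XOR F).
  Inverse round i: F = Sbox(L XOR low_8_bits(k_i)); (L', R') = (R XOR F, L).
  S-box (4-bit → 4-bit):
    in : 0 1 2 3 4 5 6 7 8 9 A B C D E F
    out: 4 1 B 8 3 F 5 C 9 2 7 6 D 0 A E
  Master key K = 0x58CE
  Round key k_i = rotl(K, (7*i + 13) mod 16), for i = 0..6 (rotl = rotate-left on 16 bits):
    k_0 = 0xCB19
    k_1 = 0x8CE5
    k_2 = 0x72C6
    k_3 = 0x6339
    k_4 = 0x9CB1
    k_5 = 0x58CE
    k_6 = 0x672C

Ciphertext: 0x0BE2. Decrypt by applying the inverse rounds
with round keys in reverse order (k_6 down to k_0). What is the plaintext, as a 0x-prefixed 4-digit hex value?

s_0 = ciphertext = 0x0BE2
s_1 = InvRound(s_0, k_6) = 0x5E0B
s_2 = InvRound(s_1, k_5) = 0x2F5E
s_3 = InvRound(s_2, k_4) = 0x742F
s_4 = InvRound(s_3, k_3) = 0x1F74
s_5 = InvRound(s_4, k_2) = 0x761F
s_6 = InvRound(s_5, k_1) = 0x3776
s_7 = InvRound(s_6, k_0) = 0xCC37

0xCC37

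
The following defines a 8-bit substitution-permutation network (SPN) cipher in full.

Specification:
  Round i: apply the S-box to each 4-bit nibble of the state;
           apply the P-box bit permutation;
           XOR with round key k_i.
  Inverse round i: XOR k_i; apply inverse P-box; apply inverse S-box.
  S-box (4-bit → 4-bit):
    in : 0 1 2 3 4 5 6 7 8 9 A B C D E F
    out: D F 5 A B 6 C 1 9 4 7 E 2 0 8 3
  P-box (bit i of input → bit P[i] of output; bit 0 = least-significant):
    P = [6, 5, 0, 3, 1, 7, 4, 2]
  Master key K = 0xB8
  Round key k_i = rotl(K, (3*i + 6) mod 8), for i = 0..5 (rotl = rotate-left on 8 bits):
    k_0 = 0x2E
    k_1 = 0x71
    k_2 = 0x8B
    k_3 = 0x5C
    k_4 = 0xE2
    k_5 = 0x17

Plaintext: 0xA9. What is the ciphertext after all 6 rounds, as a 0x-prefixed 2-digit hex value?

0x2A

s_0 = plaintext = 0xA9
s_1 = Round(s_0, k_0) = 0xBD
s_2 = Round(s_1, k_1) = 0xE5
s_3 = Round(s_2, k_2) = 0xAE
s_4 = Round(s_3, k_3) = 0xC6
s_5 = Round(s_4, k_4) = 0x6B
s_6 = Round(s_5, k_5) = 0x2A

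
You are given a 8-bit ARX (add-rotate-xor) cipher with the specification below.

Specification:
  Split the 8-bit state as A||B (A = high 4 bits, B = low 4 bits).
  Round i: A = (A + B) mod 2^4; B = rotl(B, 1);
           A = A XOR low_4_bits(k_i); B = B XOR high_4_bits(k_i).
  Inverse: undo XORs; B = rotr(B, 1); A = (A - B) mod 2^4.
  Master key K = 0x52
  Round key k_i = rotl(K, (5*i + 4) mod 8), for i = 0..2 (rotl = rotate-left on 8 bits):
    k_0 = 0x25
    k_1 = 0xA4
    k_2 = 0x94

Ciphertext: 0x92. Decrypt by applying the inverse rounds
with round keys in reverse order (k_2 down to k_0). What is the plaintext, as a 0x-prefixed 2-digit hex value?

s_0 = ciphertext = 0x92
s_1 = InvRound(s_0, k_2) = 0x0D
s_2 = InvRound(s_1, k_1) = 0x9B
s_3 = InvRound(s_2, k_0) = 0x0C

0x0C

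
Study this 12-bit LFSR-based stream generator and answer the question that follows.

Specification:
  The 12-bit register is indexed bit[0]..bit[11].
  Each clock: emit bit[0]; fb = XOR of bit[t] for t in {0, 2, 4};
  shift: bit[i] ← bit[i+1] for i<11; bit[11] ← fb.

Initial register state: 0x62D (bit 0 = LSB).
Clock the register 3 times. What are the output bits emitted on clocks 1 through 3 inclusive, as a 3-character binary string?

reg_0 = 0x62D
clock 1: out=1, reg = 0x316
clock 2: out=0, reg = 0x18B
clock 3: out=1, reg = 0x8C5

101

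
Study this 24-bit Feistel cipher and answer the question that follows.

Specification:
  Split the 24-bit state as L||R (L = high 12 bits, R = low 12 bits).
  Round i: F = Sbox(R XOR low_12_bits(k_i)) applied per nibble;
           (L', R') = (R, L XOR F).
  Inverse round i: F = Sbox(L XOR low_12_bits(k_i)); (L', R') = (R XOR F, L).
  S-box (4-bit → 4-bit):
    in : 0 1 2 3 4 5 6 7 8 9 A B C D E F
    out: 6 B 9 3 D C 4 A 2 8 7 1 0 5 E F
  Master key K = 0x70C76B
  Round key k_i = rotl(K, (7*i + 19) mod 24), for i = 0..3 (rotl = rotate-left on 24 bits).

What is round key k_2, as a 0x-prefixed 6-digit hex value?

0x8ED6E1

K = 0x70C76B
k_0 = rotl(K, (7*0+19) mod 24) = rotl(K, 19) = 0x5B863B
k_1 = rotl(K, (7*1+19) mod 24) = rotl(K, 2) = 0xC31DAD
k_2 = rotl(K, (7*2+19) mod 24) = rotl(K, 9) = 0x8ED6E1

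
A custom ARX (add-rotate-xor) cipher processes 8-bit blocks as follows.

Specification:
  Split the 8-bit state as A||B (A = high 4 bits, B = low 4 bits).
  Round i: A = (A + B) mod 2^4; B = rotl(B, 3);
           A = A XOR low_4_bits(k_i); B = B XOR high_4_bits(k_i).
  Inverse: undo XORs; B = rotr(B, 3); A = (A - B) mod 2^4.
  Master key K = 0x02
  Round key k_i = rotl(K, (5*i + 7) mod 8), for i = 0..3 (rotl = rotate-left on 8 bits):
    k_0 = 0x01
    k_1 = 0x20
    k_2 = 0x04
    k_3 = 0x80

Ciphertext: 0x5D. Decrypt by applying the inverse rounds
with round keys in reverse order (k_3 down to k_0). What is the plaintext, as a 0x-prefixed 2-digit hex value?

s_0 = ciphertext = 0x5D
s_1 = InvRound(s_0, k_3) = 0xBA
s_2 = InvRound(s_1, k_2) = 0xA5
s_3 = InvRound(s_2, k_1) = 0xCE
s_4 = InvRound(s_3, k_0) = 0x0D

0x0D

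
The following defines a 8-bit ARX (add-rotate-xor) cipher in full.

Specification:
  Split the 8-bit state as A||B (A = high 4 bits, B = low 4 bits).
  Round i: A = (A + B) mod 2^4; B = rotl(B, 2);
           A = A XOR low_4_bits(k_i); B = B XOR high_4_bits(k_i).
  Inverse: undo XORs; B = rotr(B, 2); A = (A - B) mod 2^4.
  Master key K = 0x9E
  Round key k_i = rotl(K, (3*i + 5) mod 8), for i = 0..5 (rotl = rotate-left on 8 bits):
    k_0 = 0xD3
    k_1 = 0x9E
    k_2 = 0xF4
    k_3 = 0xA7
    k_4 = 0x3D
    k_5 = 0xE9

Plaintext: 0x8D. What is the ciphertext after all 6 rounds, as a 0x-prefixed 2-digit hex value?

s_0 = plaintext = 0x8D
s_1 = Round(s_0, k_0) = 0x6A
s_2 = Round(s_1, k_1) = 0xE3
s_3 = Round(s_2, k_2) = 0x53
s_4 = Round(s_3, k_3) = 0xF6
s_5 = Round(s_4, k_4) = 0x8A
s_6 = Round(s_5, k_5) = 0xB4

0xB4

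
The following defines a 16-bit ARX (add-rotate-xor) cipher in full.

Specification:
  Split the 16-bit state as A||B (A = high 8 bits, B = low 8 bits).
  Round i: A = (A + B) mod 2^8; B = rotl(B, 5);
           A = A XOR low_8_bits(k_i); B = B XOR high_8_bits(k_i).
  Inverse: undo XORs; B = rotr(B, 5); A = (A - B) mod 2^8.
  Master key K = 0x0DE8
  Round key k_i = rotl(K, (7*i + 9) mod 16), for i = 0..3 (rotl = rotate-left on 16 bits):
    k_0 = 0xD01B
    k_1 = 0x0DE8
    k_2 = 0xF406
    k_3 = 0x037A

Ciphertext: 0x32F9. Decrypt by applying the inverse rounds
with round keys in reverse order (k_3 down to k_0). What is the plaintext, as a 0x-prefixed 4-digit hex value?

s_0 = ciphertext = 0x32F9
s_1 = InvRound(s_0, k_3) = 0x71D7
s_2 = InvRound(s_1, k_2) = 0x5E19
s_3 = InvRound(s_2, k_1) = 0x16A0
s_4 = InvRound(s_3, k_0) = 0x8A83

0x8A83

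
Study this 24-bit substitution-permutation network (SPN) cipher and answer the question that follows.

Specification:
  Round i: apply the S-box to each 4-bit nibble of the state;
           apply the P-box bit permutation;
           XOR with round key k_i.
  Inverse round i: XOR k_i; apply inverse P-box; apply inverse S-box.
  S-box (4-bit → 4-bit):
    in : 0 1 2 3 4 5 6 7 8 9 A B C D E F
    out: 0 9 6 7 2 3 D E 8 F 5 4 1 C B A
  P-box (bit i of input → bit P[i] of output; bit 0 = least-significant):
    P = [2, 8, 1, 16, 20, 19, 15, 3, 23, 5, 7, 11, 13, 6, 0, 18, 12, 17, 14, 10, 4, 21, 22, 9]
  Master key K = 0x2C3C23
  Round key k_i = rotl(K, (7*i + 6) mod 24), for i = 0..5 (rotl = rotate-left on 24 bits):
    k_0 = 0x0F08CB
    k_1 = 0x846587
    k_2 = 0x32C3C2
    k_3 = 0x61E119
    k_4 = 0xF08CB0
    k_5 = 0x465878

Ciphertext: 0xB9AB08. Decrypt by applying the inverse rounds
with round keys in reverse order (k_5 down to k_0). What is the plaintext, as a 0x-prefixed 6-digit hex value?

0x120981

s_0 = ciphertext = 0xB9AB08
s_1 = InvRound(s_0, k_5) = 0x93E53F
s_2 = InvRound(s_1, k_4) = 0x22AD89
s_3 = InvRound(s_2, k_3) = 0xA70D08
s_4 = InvRound(s_3, k_2) = 0x8DF66D
s_5 = InvRound(s_4, k_1) = 0x8C4277
s_6 = InvRound(s_5, k_0) = 0x120981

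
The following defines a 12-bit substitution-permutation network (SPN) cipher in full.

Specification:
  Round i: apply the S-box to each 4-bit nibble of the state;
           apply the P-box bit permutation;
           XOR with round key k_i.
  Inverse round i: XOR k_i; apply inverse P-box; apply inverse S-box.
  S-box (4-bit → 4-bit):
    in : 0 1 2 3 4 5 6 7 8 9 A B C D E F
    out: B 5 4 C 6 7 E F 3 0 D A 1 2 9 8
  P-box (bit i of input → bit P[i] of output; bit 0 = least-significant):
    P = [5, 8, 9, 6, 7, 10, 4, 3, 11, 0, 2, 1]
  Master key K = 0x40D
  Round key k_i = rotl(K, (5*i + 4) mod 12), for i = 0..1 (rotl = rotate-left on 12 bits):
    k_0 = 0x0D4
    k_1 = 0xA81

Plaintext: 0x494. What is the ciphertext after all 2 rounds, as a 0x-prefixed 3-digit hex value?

s_0 = plaintext = 0x494
s_1 = Round(s_0, k_0) = 0x3D1
s_2 = Round(s_1, k_1) = 0xCA7

0xCA7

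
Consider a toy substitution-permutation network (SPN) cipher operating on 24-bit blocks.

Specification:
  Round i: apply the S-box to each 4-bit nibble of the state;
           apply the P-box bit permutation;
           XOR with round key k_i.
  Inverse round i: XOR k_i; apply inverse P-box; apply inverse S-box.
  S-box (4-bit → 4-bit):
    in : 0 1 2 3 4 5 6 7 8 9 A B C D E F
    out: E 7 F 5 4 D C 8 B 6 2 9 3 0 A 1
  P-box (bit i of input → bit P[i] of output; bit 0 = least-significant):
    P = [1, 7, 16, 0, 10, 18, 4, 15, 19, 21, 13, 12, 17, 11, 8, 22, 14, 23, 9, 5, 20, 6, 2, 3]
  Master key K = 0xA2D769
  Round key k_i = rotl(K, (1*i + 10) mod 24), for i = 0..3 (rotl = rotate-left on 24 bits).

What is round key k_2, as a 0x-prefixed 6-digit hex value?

0x769A2D

K = 0xA2D769
k_0 = rotl(K, (1*0+10) mod 24) = rotl(K, 10) = 0x5DA68B
k_1 = rotl(K, (1*1+10) mod 24) = rotl(K, 11) = 0xBB4D16
k_2 = rotl(K, (1*2+10) mod 24) = rotl(K, 12) = 0x769A2D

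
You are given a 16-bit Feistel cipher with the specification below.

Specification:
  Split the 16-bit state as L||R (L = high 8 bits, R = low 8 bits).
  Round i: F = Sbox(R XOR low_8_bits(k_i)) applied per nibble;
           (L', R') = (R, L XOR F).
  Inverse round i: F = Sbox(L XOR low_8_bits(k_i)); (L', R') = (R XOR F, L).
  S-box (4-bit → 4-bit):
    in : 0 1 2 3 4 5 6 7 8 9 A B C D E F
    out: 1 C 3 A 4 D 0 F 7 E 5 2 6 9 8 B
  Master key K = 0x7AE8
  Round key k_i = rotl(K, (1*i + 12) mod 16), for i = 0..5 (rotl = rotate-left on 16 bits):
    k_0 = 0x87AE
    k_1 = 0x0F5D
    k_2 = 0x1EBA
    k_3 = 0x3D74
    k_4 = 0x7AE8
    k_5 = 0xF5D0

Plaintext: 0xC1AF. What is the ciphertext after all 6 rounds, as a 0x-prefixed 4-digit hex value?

s_0 = plaintext = 0xC1AF
s_1 = Round(s_0, k_0) = 0xAFDD
s_2 = Round(s_1, k_1) = 0xDDDE
s_3 = Round(s_2, k_2) = 0xDED9
s_4 = Round(s_3, k_3) = 0xD987
s_5 = Round(s_4, k_4) = 0x87D2
s_6 = Round(s_5, k_5) = 0xD294

0xD294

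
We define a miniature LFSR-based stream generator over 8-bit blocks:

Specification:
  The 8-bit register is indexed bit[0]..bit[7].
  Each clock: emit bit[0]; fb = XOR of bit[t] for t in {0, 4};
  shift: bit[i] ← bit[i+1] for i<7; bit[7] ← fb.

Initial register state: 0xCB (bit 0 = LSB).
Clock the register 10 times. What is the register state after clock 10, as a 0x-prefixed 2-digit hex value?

0x2D

reg_0 = 0xCB
clock 1: out=1, reg = 0xE5
clock 2: out=1, reg = 0xF2
clock 3: out=0, reg = 0xF9
clock 4: out=1, reg = 0x7C
clock 5: out=0, reg = 0xBE
clock 6: out=0, reg = 0xDF
clock 7: out=1, reg = 0x6F
clock 8: out=1, reg = 0xB7
clock 9: out=1, reg = 0x5B
clock 10: out=1, reg = 0x2D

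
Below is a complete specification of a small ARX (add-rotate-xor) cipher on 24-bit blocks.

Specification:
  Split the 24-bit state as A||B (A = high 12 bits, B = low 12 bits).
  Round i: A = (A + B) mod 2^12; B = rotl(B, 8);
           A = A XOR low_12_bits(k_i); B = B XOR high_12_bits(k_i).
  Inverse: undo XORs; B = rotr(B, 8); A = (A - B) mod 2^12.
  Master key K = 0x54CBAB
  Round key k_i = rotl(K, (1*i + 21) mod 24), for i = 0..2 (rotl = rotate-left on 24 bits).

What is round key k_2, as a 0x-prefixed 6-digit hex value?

K = 0x54CBAB
k_0 = rotl(K, (1*0+21) mod 24) = rotl(K, 21) = 0x6A9975
k_1 = rotl(K, (1*1+21) mod 24) = rotl(K, 22) = 0xD532EA
k_2 = rotl(K, (1*2+21) mod 24) = rotl(K, 23) = 0xAA65D5

0xAA65D5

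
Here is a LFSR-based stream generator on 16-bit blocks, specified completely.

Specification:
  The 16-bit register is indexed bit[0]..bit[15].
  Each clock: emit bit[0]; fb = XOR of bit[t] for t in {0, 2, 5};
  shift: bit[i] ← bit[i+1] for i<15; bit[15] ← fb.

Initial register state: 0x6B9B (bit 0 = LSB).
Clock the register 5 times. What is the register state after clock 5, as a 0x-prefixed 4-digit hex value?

0x0B5C

reg_0 = 0x6B9B
clock 1: out=1, reg = 0xB5CD
clock 2: out=1, reg = 0x5AE6
clock 3: out=0, reg = 0x2D73
clock 4: out=1, reg = 0x16B9
clock 5: out=1, reg = 0x0B5C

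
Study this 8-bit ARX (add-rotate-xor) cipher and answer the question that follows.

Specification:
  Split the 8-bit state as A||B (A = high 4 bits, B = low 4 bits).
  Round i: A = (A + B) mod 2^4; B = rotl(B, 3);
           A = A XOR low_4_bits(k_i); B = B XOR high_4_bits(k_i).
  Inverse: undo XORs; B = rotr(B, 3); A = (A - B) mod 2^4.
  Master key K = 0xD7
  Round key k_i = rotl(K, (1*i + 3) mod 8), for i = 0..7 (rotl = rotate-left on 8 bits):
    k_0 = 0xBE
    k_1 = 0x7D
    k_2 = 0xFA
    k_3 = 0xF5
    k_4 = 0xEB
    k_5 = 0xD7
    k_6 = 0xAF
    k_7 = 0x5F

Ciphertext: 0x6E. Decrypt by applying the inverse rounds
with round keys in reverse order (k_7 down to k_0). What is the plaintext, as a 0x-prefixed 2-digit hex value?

0xCE

s_0 = ciphertext = 0x6E
s_1 = InvRound(s_0, k_7) = 0x27
s_2 = InvRound(s_1, k_6) = 0x2B
s_3 = InvRound(s_2, k_5) = 0x9C
s_4 = InvRound(s_3, k_4) = 0xE4
s_5 = InvRound(s_4, k_3) = 0x47
s_6 = InvRound(s_5, k_2) = 0xD1
s_7 = InvRound(s_6, k_1) = 0x4C
s_8 = InvRound(s_7, k_0) = 0xCE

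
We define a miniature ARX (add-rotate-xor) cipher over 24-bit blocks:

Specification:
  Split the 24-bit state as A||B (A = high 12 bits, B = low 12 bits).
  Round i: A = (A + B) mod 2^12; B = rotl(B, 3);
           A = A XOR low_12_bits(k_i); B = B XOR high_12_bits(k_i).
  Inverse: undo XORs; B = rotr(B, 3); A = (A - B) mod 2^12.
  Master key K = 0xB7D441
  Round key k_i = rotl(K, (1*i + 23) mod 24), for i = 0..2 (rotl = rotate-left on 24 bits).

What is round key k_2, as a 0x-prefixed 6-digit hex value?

0x6FA883

K = 0xB7D441
k_0 = rotl(K, (1*0+23) mod 24) = rotl(K, 23) = 0xDBEA20
k_1 = rotl(K, (1*1+23) mod 24) = rotl(K, 0) = 0xB7D441
k_2 = rotl(K, (1*2+23) mod 24) = rotl(K, 1) = 0x6FA883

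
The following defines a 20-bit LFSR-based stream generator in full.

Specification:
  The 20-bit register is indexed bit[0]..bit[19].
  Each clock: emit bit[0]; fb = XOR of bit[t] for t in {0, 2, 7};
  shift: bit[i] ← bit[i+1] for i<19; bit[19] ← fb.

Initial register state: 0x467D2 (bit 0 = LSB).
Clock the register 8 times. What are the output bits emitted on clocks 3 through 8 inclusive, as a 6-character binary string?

001011

reg_0 = 0x467D2
clock 1: out=0, reg = 0xA33E9
clock 2: out=1, reg = 0x519F4
clock 3: out=0, reg = 0x28CFA
clock 4: out=0, reg = 0x9467D
clock 5: out=1, reg = 0x4A33E
clock 6: out=0, reg = 0xA519F
clock 7: out=1, reg = 0xD28CF
clock 8: out=1, reg = 0xE9467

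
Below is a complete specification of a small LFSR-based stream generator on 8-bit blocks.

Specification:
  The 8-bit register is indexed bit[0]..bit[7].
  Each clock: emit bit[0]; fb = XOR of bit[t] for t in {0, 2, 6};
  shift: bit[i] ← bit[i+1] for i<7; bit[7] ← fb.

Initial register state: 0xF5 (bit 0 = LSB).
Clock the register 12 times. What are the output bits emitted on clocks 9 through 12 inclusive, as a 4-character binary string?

reg_0 = 0xF5
clock 1: out=1, reg = 0xFA
clock 2: out=0, reg = 0xFD
clock 3: out=1, reg = 0xFE
clock 4: out=0, reg = 0x7F
clock 5: out=1, reg = 0xBF
clock 6: out=1, reg = 0x5F
clock 7: out=1, reg = 0xAF
clock 8: out=1, reg = 0x57
clock 9: out=1, reg = 0xAB
clock 10: out=1, reg = 0xD5
clock 11: out=1, reg = 0xEA
clock 12: out=0, reg = 0xF5

1110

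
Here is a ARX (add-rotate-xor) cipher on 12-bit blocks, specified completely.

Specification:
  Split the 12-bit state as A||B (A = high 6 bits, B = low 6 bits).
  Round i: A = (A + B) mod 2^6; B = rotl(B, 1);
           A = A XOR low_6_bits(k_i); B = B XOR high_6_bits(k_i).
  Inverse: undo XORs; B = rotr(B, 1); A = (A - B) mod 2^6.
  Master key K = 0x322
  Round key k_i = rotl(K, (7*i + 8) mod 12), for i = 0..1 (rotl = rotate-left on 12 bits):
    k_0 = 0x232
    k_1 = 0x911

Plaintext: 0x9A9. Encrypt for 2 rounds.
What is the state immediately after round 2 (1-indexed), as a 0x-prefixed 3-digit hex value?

0x252

s_0 = plaintext = 0x9A9
s_1 = Round(s_0, k_0) = 0xF5B
s_2 = Round(s_1, k_1) = 0x252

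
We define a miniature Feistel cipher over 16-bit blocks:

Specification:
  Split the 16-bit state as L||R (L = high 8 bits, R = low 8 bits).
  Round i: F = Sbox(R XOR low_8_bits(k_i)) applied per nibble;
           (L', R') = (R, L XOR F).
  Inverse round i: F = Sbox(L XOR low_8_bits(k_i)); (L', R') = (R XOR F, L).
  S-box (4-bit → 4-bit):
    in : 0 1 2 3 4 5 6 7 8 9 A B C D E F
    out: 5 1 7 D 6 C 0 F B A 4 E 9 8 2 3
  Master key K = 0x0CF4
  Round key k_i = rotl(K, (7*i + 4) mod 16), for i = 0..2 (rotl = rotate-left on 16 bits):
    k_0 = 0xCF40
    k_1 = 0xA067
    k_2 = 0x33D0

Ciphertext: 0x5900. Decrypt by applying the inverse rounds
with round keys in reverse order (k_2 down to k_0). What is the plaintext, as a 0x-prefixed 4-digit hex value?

s_0 = ciphertext = 0x5900
s_1 = InvRound(s_0, k_2) = 0xBA59
s_2 = InvRound(s_1, k_1) = 0xD1BA
s_3 = InvRound(s_2, k_0) = 0x1BD1

0x1BD1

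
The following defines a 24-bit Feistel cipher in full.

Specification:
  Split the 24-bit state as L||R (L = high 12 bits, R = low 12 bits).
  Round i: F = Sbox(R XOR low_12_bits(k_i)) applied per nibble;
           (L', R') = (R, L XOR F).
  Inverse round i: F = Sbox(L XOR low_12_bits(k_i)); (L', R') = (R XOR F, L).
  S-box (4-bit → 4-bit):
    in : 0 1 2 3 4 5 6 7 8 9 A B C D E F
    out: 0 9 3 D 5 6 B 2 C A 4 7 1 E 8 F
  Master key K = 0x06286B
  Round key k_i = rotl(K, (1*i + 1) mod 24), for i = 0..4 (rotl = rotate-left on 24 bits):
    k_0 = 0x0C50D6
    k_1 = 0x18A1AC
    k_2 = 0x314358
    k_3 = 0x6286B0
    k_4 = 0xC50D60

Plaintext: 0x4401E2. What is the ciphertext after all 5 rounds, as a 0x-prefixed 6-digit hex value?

s_0 = plaintext = 0x4401E2
s_1 = Round(s_0, k_0) = 0x1E2D95
s_2 = Round(s_1, k_1) = 0xD95038
s_3 = Round(s_2, k_2) = 0x038025
s_4 = Round(s_3, k_3) = 0x025B9E
s_5 = Round(s_4, k_4) = 0xB9EBDD

0xB9EBDD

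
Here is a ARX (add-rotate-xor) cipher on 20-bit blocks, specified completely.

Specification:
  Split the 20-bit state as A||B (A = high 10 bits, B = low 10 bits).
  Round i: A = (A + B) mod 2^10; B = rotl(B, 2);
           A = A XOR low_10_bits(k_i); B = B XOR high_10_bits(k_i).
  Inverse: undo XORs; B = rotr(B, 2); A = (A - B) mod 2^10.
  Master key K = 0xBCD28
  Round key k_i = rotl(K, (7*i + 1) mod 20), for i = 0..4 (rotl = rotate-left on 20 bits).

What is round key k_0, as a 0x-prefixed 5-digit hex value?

0x79A51

K = 0xBCD28
k_0 = rotl(K, (7*0+1) mod 20) = rotl(K, 1) = 0x79A51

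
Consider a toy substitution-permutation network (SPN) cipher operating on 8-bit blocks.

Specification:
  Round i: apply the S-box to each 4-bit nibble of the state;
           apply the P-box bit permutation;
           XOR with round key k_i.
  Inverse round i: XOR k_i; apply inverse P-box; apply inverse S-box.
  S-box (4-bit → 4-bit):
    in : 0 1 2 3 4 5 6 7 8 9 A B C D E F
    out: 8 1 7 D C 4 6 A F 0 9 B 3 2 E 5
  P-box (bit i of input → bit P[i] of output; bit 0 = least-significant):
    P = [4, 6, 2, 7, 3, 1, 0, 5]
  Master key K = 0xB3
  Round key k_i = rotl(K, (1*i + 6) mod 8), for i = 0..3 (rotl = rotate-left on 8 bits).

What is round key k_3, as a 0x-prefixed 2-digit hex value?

0x67

K = 0xB3
k_0 = rotl(K, (1*0+6) mod 8) = rotl(K, 6) = 0xEC
k_1 = rotl(K, (1*1+6) mod 8) = rotl(K, 7) = 0xD9
k_2 = rotl(K, (1*2+6) mod 8) = rotl(K, 0) = 0xB3
k_3 = rotl(K, (1*3+6) mod 8) = rotl(K, 1) = 0x67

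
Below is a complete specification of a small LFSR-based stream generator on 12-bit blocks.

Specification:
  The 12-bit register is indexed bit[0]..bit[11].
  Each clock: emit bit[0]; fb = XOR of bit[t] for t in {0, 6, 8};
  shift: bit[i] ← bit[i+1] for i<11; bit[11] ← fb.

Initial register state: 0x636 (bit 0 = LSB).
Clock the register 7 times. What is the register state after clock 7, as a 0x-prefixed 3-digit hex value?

0x50C

reg_0 = 0x636
clock 1: out=0, reg = 0x31B
clock 2: out=1, reg = 0x18D
clock 3: out=1, reg = 0x0C6
clock 4: out=0, reg = 0x863
clock 5: out=1, reg = 0x431
clock 6: out=1, reg = 0xA18
clock 7: out=0, reg = 0x50C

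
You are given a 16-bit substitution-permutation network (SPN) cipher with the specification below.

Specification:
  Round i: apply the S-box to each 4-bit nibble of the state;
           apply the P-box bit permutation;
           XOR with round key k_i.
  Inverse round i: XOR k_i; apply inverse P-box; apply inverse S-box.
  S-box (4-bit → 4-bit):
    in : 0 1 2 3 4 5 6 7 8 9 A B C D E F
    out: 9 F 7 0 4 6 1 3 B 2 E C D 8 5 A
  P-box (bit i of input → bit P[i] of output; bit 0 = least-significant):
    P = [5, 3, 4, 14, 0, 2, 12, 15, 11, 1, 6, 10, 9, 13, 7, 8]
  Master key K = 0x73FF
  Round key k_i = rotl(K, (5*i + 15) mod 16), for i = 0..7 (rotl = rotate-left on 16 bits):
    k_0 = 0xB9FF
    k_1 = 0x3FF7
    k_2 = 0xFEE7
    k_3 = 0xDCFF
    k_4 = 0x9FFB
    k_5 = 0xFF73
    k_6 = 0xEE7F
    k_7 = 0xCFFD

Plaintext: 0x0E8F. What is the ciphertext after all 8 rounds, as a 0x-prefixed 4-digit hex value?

0x18AC

s_0 = plaintext = 0x0E8F
s_1 = Round(s_0, k_0) = 0x72B2
s_2 = Round(s_1, k_1) = 0x858D
s_3 = Round(s_2, k_2) = 0x1DA0
s_4 = Round(s_3, k_3) = 0x2B5B
s_5 = Round(s_4, k_4) = 0xE92F
s_6 = Round(s_5, k_5) = 0xADFC
s_7 = Round(s_6, k_6) = 0x0BCB
s_8 = Round(s_7, k_7) = 0x18AC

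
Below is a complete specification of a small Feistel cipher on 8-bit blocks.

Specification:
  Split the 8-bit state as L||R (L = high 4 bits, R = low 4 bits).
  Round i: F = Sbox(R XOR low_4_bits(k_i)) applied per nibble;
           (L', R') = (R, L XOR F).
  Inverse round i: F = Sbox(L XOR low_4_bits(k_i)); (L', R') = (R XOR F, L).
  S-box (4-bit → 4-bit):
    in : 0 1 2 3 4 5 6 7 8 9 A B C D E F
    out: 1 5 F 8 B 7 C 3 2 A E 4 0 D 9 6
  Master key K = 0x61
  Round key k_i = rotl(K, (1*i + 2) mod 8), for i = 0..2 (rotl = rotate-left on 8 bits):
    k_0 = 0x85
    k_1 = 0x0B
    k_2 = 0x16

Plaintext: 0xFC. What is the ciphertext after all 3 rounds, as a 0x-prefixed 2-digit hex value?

s_0 = plaintext = 0xFC
s_1 = Round(s_0, k_0) = 0xC5
s_2 = Round(s_1, k_1) = 0x55
s_3 = Round(s_2, k_2) = 0x5D

0x5D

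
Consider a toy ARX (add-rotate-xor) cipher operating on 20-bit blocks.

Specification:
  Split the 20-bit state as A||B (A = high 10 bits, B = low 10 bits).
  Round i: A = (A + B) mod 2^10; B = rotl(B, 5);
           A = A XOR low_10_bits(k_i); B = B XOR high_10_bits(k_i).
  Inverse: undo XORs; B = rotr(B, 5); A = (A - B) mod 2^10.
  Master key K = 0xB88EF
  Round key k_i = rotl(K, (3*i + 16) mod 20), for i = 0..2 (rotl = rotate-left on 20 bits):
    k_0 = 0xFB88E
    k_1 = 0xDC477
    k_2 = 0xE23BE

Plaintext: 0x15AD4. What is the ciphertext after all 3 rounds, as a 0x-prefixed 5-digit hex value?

0x96CCB

s_0 = plaintext = 0x15AD4
s_1 = Round(s_0, k_0) = 0xE9178
s_2 = Round(s_1, k_1) = 0x5AC7A
s_3 = Round(s_2, k_2) = 0x96CCB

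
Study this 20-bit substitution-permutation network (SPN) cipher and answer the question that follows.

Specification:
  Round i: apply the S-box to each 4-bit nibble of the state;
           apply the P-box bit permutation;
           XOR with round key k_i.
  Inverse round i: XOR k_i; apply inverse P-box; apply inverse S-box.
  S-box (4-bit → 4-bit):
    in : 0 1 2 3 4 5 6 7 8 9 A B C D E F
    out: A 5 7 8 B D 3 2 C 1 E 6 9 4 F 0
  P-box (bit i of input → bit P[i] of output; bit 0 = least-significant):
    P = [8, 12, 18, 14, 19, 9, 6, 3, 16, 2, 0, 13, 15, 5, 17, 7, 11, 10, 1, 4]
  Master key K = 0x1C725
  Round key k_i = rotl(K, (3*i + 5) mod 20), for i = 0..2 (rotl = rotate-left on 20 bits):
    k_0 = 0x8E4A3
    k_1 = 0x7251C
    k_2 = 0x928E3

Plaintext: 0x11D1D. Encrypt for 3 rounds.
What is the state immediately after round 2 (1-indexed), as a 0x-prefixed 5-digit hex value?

0xEDB74

s_0 = plaintext = 0x11D1D
s_1 = Round(s_0, k_0) = 0x66CE0
s_2 = Round(s_1, k_1) = 0xEDB74
s_3 = Round(s_2, k_2) = 0xB77F4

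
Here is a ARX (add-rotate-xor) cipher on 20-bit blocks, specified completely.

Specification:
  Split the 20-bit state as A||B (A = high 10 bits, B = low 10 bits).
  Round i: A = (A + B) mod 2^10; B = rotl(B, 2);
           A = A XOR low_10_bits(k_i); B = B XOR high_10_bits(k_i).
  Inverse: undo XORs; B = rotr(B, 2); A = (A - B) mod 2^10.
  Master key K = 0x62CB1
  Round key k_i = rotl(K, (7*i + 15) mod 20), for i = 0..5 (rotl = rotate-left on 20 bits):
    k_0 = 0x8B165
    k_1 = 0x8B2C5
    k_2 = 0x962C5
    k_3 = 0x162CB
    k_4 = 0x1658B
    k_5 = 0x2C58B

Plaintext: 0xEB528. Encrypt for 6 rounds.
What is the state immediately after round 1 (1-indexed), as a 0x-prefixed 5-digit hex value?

0x6C28D

s_0 = plaintext = 0xEB528
s_1 = Round(s_0, k_0) = 0x6C28D
s_2 = Round(s_1, k_1) = 0xBE01A
s_3 = Round(s_2, k_2) = 0x75E30
s_4 = Round(s_3, k_3) = 0xB309A
s_5 = Round(s_4, k_4) = 0xBB631
s_6 = Round(s_5, k_5) = 0x25477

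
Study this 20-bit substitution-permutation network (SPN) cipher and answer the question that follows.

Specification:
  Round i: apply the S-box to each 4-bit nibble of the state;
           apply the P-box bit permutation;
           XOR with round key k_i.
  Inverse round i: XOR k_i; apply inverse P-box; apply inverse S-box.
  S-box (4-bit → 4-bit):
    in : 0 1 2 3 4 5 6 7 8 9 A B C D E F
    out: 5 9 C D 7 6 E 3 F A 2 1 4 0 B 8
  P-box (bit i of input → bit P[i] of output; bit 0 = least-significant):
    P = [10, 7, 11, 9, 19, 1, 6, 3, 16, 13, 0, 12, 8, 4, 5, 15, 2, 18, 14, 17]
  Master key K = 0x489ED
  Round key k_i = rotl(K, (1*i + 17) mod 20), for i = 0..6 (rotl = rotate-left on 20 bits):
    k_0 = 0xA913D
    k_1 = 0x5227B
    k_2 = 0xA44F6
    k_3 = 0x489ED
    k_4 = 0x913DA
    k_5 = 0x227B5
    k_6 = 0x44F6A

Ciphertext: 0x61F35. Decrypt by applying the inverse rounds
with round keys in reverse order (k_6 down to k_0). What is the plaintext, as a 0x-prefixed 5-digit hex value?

0x0B62D

s_0 = ciphertext = 0x61F35
s_1 = InvRound(s_0, k_6) = 0x3A26D
s_2 = InvRound(s_1, k_5) = 0xDEB27
s_3 = InvRound(s_2, k_4) = 0x46625
s_4 = InvRound(s_3, k_3) = 0xC1A28
s_5 = InvRound(s_4, k_2) = 0x8AF68
s_6 = InvRound(s_5, k_1) = 0xAE070
s_7 = InvRound(s_6, k_0) = 0x0B62D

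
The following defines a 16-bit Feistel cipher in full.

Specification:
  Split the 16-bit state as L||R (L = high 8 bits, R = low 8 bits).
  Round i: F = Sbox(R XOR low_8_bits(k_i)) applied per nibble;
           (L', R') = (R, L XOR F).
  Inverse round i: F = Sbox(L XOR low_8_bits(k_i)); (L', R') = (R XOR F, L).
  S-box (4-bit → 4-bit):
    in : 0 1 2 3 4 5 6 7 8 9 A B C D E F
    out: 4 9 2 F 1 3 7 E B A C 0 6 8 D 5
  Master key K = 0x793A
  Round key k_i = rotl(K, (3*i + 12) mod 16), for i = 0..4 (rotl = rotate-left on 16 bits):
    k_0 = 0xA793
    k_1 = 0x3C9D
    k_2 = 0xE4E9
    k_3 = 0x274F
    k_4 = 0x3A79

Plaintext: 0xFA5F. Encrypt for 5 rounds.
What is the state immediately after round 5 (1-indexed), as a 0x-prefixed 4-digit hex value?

s_0 = plaintext = 0xFA5F
s_1 = Round(s_0, k_0) = 0x5F9C
s_2 = Round(s_1, k_1) = 0x9C16
s_3 = Round(s_2, k_2) = 0x16C9
s_4 = Round(s_3, k_3) = 0xC9A1
s_5 = Round(s_4, k_4) = 0xA142

0xA142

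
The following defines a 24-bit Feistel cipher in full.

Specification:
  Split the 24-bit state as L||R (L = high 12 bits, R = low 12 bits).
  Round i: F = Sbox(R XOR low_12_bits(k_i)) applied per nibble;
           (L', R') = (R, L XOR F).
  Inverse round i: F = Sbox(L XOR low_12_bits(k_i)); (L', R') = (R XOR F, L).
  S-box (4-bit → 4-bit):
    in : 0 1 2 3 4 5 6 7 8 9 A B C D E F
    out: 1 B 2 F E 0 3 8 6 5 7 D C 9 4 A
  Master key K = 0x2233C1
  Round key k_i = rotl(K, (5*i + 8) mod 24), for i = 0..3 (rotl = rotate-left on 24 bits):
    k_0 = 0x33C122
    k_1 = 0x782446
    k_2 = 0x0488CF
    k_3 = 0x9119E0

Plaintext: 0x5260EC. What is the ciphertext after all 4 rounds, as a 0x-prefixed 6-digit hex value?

0x4EBE8F

s_0 = plaintext = 0x5260EC
s_1 = Round(s_0, k_0) = 0x0ECEE2
s_2 = Round(s_1, k_1) = 0xEE2792
s_3 = Round(s_2, k_2) = 0x7924EB
s_4 = Round(s_3, k_3) = 0x4EBE8F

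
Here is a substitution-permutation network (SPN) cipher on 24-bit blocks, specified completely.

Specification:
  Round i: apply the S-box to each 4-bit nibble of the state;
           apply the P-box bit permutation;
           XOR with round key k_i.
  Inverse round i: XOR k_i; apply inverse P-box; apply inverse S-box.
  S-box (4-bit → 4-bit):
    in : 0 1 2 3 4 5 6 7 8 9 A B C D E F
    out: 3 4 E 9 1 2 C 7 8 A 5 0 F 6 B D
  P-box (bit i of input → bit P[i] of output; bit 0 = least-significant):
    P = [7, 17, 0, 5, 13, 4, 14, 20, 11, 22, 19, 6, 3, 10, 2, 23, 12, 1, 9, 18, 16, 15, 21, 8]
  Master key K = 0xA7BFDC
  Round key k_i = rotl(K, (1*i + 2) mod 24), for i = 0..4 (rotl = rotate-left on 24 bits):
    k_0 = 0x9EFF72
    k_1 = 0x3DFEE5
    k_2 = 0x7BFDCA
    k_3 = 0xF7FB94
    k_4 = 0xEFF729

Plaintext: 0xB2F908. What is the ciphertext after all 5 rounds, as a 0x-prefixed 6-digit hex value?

0x487FF3

s_0 = plaintext = 0xB2F908
s_1 = Round(s_0, k_0) = 0x5ADD0C
s_2 = Round(s_1, k_1) = 0x774850
s_3 = Round(s_2, k_2) = 0x586F10
s_4 = Round(s_3, k_3) = 0x793350
s_5 = Round(s_4, k_4) = 0x487FF3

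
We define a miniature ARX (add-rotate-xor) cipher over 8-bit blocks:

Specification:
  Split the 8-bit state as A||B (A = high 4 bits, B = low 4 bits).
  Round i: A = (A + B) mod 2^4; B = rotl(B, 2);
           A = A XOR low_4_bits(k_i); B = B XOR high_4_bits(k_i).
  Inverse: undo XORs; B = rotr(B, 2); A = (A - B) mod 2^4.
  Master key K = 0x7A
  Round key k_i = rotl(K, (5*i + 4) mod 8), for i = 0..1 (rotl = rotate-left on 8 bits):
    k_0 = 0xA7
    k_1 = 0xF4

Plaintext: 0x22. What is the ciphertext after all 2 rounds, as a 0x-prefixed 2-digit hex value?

s_0 = plaintext = 0x22
s_1 = Round(s_0, k_0) = 0x32
s_2 = Round(s_1, k_1) = 0x17

0x17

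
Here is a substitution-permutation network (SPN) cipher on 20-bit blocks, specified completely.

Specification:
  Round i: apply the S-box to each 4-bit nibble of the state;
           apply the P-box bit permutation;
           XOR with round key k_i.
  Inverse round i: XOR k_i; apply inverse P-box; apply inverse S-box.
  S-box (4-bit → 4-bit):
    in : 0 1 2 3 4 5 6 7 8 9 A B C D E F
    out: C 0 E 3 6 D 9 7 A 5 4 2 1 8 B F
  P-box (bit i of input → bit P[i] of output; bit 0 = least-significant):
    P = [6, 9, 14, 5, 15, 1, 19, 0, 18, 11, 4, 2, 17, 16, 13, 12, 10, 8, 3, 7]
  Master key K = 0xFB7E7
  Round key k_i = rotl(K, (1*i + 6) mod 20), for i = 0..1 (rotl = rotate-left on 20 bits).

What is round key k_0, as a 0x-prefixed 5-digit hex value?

K = 0xFB7E7
k_0 = rotl(K, (1*0+6) mod 20) = rotl(K, 6) = 0xDF9FE

0xDF9FE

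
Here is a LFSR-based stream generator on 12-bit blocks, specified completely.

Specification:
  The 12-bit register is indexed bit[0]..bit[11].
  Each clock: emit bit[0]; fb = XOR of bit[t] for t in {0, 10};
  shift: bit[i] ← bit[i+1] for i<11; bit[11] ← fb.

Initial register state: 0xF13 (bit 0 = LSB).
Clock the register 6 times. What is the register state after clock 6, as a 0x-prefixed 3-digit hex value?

reg_0 = 0xF13
clock 1: out=1, reg = 0x789
clock 2: out=1, reg = 0x3C4
clock 3: out=0, reg = 0x1E2
clock 4: out=0, reg = 0x0F1
clock 5: out=1, reg = 0x878
clock 6: out=0, reg = 0x43C

0x43C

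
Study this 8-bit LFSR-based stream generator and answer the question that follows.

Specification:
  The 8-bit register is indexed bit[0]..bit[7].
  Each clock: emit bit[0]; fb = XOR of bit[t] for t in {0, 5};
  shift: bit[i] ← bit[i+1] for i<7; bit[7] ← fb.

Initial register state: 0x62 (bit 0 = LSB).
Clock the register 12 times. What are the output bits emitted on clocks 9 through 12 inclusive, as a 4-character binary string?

1001

reg_0 = 0x62
clock 1: out=0, reg = 0xB1
clock 2: out=1, reg = 0x58
clock 3: out=0, reg = 0x2C
clock 4: out=0, reg = 0x96
clock 5: out=0, reg = 0x4B
clock 6: out=1, reg = 0xA5
clock 7: out=1, reg = 0x52
clock 8: out=0, reg = 0x29
clock 9: out=1, reg = 0x14
clock 10: out=0, reg = 0x0A
clock 11: out=0, reg = 0x05
clock 12: out=1, reg = 0x82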